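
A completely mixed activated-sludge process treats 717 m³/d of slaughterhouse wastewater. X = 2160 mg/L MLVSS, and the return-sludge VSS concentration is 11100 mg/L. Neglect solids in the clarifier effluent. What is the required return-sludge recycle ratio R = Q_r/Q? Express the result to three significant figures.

R ≈ 0.242

Solids balance on the clarifier gives (1+R)X = R·X_r, so R = X/(X_r − X) = 2160 / (11100 − 2160) = 0.2416.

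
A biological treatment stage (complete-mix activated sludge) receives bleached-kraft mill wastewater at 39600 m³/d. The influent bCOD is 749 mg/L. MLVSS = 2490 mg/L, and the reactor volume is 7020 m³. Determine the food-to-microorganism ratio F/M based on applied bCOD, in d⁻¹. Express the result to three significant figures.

F/M = applied load / biomass = Q·S₀/(V·X) = 39600 × 749 / (7020 × 2490) = 1.697 d⁻¹.

F/M ≈ 1.70 d⁻¹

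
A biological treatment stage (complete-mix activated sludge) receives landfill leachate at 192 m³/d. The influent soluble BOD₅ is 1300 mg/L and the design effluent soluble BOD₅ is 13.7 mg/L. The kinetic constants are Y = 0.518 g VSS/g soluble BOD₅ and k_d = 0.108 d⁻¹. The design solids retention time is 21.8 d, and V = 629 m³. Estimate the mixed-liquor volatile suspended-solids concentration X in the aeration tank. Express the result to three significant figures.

X = Y·Q·ΔS·θ_c / [V·(1 + k_d θ_c)] = 0.518 × 192 × (1300 − 13.7) × 21.8 / [629 × (1 + 0.108 × 21.8)] = 1322 mg/L.

X ≈ 1320 mg/L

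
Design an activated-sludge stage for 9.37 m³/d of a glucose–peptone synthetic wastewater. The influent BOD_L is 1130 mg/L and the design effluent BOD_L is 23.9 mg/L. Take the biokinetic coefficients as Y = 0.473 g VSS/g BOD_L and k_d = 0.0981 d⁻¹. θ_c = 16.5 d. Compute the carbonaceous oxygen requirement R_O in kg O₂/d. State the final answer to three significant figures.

R_O ≈ 7.71 kg O₂/d

The observed yield is Y_obs = Y/(1 + k_d·θ_c) = 0.473 / (1 + 0.0981 × 16.5) = 0.473 / 2.619 = 0.1806 g VSS per g BOD_L removed.
Q·(S₀ − S) = 9.37 × (1130 − 23.9) × 10⁻³ = 10.36 kg/d removed.
P_X = Y_obs·Q·(S₀ − S) = 0.1806 × 10.36 = 1.872 kg VSS/d.
R_O = Q·(S₀ − S) − 1.42·P_X = 10.36 − 1.42 × 1.872 = 7.706 kg O₂/d.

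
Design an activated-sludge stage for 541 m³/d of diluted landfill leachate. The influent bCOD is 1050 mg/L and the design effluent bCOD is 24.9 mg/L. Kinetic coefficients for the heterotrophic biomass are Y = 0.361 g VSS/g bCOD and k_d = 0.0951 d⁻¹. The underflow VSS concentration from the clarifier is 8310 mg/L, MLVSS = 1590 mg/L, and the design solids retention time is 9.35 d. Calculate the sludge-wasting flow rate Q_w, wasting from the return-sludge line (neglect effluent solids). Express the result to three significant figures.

Steady-state biomass mass balance: V·X·(1 + k_d·θ_c) = Y·Q·(S₀ − S)·θ_c, so V = 0.361 × 541 × (1050 − 24.9) × 9.35 / [1590 × (1 + 0.0951 × 9.35)] = 1.87×10^6 / 3004 = 623.2 m³.
Q_w = (V·X)/(θ_c X_r) = 623.2 × 1590 / (9.35 × 8310) = 12.75 m³/d.

Q_w ≈ 12.8 m³/d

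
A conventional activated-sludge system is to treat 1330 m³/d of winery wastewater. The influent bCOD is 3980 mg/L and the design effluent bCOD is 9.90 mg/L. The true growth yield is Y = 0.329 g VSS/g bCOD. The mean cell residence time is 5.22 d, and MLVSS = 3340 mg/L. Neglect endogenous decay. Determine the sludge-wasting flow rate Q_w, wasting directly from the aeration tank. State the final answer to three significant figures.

Q_w ≈ 520 m³/d

V·X = Y·Q·ΔS·θ_c gives V = 0.329 × 1330 × (3980 − 9.90) × 5.22 / 3340 = 2715 m³.
For wasting at MLVSS concentration, Q_w = V/θ_c = 2715/5.22 = 520.1 m³/d.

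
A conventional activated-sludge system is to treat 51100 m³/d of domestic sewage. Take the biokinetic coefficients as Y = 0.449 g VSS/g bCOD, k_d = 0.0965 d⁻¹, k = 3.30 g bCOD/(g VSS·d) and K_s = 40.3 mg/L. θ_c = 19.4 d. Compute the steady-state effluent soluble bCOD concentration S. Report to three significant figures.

From the Monod/SRT balance for a CMAS, S = K_s·(1+k_d θ_c)/[θ_c·(Y k − k_d) − 1] = 40.3 × (1 + 0.0965 × 19.4) / [19.4 × (0.449 × 3.30 − 0.0965) − 1] = 115.7 / 25.87 = 4.474 mg/L.

S ≈ 4.47 mg/L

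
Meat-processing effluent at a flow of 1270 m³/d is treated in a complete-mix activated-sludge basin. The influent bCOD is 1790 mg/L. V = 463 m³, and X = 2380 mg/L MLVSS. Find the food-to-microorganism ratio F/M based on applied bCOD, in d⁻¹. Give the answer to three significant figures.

F/M ≈ 2.06 d⁻¹

F/M = applied load / biomass = Q·S₀/(V·X) = 1270 × 1790 / (463.0 × 2380) = 2.063 d⁻¹.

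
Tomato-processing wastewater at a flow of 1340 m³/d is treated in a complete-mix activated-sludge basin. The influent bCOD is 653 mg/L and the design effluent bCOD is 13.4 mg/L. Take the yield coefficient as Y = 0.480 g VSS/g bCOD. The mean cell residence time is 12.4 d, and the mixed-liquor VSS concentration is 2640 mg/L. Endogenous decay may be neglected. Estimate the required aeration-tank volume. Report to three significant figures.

V ≈ 1930 m³

V·X = Y·Q·ΔS·θ_c gives V = 0.480 × 1340 × (653 − 13.4) × 12.4 / 2640 = 1932 m³.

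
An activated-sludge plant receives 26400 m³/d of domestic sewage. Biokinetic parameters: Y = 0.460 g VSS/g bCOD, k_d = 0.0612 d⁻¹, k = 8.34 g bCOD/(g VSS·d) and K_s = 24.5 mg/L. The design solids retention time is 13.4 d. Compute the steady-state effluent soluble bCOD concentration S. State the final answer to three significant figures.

S ≈ 0.899 mg/L

For a completely mixed reactor with recycle the Lawrence–McCarty relation gives S = K_s·(1 + k_d·θ_c) / [θ_c·(Y·k − k_d) − 1] = 24.5 × (1 + 0.0612 × 13.4) / [13.4 × (0.460 × 8.34 − 0.0612) − 1] = 44.59 / 49.59 = 0.8993 mg/L.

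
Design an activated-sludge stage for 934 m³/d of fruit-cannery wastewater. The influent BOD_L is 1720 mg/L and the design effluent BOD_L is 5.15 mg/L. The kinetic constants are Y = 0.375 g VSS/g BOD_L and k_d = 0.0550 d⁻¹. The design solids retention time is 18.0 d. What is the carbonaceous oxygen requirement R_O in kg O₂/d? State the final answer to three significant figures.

R_O ≈ 1170 kg O₂/d

Y_obs = Y / (1 + k_d θ_c) = 0.375 / (1 + 0.0550 × 18.0) = 0.375 / 1.990 = 0.1884.
Mass of BOD_L removed per day: Q(S₀ − S) = 934 × 1715 g/m³ = 1602 kg/d.
Net sludge production P_X = 0.1884 × 1602 = 301.8 kg VSS/d.
Carbonaceous O₂ demand = substrate oxidised − cell-mass equivalent = 1602 − 1.42 × 301.8 = 1173 kg O₂/d.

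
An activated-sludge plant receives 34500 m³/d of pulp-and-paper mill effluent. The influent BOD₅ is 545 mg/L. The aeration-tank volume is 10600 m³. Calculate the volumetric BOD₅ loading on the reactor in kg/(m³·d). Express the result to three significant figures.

L_v = Q S₀ / V = 34500 × 545 × 10⁻³ / 10600 = 1.774 kg/(m³·d).

L_v ≈ 1.77 kg BOD₅/(m³·d)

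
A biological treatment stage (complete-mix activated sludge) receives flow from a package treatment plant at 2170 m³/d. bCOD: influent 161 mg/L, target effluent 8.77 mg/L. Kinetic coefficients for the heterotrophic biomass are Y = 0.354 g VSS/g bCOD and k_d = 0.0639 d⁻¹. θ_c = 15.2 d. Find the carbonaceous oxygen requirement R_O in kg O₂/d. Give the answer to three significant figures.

Y_obs = Y / (1 + k_d θ_c) = 0.354 / (1 + 0.0639 × 15.2) = 0.354 / 1.971 = 0.1796.
Substrate removed = Q·(S₀ − S) = 2170 m³/d × (161 − 8.77) g/m³ = 3.3×10^5 g/d = 330.3 kg/d.
Biomass synthesised: P_X = Y_obs × 330.3 = 59.32 kg VSS/d.
Carbonaceous O₂ demand = substrate oxidised − cell-mass equivalent = 330.3 − 1.42 × 59.32 = 246.1 kg O₂/d.

R_O ≈ 246 kg O₂/d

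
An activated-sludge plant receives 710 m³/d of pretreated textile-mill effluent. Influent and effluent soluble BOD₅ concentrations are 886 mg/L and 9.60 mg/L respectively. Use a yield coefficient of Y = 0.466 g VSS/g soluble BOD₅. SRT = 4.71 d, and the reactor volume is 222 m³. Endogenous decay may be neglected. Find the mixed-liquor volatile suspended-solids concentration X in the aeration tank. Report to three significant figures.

From V·X = Y·Q·(S₀ − S)·θ_c (decay neglected): X = 0.466 × 710 × (886 − 9.60) × 4.71 / 222 = 6152 mg/L.

X ≈ 6150 mg/L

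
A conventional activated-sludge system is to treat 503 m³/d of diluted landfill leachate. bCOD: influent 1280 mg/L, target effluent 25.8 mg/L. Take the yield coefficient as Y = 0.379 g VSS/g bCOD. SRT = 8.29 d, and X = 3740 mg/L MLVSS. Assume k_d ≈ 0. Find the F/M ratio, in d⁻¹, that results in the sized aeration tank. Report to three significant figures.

Biomass mass balance (decay neglected): V·X = Y·Q·(S₀ − S)·θ_c, so V = 0.379 × 503 × (1280 − 25.8) × 8.29 / 3740 = 530.0 m³.
F/M = applied load / biomass = Q·S₀/(V·X) = 503 × 1280 / (530.0 × 3740) = 0.3248 d⁻¹.

F/M ≈ 0.325 d⁻¹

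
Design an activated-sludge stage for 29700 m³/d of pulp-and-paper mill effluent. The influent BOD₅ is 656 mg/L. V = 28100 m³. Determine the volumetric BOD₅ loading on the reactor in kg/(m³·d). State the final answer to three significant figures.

L_v ≈ 0.693 kg BOD₅/(m³·d)

L_v = Q S₀ / V = 29700 × 656 × 10⁻³ / 28100 = 0.6934 kg/(m³·d).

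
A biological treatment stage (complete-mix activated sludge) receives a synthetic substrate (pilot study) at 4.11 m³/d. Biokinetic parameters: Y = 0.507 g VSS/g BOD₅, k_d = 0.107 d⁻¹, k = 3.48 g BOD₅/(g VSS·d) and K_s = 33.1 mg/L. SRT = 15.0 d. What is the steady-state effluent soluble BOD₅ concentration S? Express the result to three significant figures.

S ≈ 3.61 mg/L

Effluent substrate depends only on kinetics and SRT: S = K_s(1 + k_d θ_c) / [θ_c(Yk − k_d) − 1] = 33.1 × (1 + 0.107 × 15.0) / [15.0 × (0.507 × 3.48 − 0.107) − 1] = 86.23 / 23.86 = 3.614 mg/L.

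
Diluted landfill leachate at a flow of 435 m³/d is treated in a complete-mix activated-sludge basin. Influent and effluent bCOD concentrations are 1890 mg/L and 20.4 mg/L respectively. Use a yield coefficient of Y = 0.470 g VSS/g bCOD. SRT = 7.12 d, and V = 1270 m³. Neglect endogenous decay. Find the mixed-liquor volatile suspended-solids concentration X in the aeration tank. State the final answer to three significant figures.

From V·X = Y·Q·(S₀ − S)·θ_c (decay neglected): X = 0.470 × 435 × (1890 − 20.4) × 7.12 / 1270 = 2143 mg/L.

X ≈ 2140 mg/L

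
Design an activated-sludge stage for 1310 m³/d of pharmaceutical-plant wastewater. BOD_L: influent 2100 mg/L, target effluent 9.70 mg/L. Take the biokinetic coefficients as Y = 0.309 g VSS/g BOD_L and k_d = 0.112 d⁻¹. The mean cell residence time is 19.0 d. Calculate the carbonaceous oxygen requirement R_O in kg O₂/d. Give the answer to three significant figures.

Observed yield with endogenous decay: Y_obs = Y / (1 + k_d·θ_c) = 0.309 / (1 + 0.112 × 19.0) = 0.309 / 3.128 = 0.09879 g VSS/g BOD_L.
Q·(S₀ − S) = 1310 × (2100 − 9.70) × 10⁻³ = 2738 kg/d removed.
Net sludge production P_X = 0.09879 × 2738 = 270.5 kg VSS/d.
Carbonaceous O₂ demand = substrate oxidised − cell-mass equivalent = 2738 − 1.42 × 270.5 = 2354 kg O₂/d.

R_O ≈ 2350 kg O₂/d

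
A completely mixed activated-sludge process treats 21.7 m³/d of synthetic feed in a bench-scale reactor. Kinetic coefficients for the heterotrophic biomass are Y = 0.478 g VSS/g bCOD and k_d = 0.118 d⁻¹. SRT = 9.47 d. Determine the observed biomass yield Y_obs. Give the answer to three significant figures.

Y_obs ≈ 0.226 g VSS/g bCOD

The observed yield is Y_obs = Y/(1 + k_d·θ_c) = 0.478 / (1 + 0.118 × 9.47) = 0.478 / 2.117 = 0.2257 g VSS per g bCOD removed.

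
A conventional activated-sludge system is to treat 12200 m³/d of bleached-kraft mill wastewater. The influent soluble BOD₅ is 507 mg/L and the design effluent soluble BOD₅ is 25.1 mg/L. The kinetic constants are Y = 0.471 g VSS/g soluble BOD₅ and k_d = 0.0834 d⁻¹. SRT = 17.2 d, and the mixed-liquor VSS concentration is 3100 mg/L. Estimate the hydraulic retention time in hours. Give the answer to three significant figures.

Steady-state biomass mass balance: V·X·(1 + k_d·θ_c) = Y·Q·(S₀ − S)·θ_c, so V = 0.471 × 12200 × (507 − 25.1) × 17.2 / [3100 × (1 + 0.0834 × 17.2)] = 4.76×10^7 / 7547 = 6311 m³.
HRT = V/Q = 6311 m³ / 12200 m³·d⁻¹ = 0.5173 d × 24 = 12.42 h.

τ ≈ 12.4 h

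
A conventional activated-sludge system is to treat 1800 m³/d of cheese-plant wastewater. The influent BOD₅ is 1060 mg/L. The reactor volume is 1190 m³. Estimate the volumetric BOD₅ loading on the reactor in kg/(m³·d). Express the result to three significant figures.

Applied BOD₅ load per unit volume = Q·S₀/V = (1800 × 1060/1000)/1190 = 1.603 kg BOD₅·m⁻³·d⁻¹.

L_v ≈ 1.60 kg BOD₅/(m³·d)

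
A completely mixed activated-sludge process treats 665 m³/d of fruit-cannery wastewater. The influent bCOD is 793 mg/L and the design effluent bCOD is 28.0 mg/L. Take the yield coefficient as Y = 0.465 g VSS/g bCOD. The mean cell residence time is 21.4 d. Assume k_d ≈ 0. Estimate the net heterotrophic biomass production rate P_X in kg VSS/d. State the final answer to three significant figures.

Since k_d ≈ 0, Y_obs = Y = 0.465 g VSS/g bCOD.
ΔS = 793 − 28.0 = 765.0 mg/L, so the substrate removal rate is 665 × 765.0/1000 = 508.7 kg bCOD/d.
P_X = Y_obs · Q(S₀ − S) = 0.4650 × 508.7 = 236.6 kg VSS/d.

P_X ≈ 237 kg VSS/d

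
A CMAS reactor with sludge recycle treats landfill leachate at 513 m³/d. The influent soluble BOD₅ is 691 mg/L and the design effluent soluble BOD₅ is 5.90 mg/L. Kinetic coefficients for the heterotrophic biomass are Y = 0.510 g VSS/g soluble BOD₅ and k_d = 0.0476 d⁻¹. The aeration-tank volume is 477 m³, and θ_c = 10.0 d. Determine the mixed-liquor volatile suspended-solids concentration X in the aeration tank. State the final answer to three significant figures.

X ≈ 2550 mg/L

X = Y·Q·ΔS·θ_c / [V·(1 + k_d θ_c)] = 0.510 × 513 × (691 − 5.90) × 10.0 / [477 × (1 + 0.0476 × 10.0)] = 2546 mg/L.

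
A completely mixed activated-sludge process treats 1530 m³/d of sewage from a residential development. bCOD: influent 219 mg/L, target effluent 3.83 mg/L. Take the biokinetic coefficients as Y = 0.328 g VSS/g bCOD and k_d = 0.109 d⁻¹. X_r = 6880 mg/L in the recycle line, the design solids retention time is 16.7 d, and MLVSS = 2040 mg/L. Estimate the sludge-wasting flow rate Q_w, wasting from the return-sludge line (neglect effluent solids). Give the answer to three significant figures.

Steady-state biomass mass balance: V·X·(1 + k_d·θ_c) = Y·Q·(S₀ − S)·θ_c, so V = 0.328 × 1530 × (219 − 3.83) × 16.7 / [2040 × (1 + 0.109 × 16.7)] = 1.8×10^6 / 5753 = 313.4 m³.
Q_w = (V·X)/(θ_c X_r) = 313.4 × 2040 / (16.7 × 6880) = 5.565 m³/d.

Q_w ≈ 5.56 m³/d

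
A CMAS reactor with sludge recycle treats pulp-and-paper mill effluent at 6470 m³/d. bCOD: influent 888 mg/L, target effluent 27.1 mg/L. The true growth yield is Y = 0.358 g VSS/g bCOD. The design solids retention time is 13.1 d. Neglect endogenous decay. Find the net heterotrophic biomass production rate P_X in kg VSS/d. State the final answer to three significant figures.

P_X ≈ 1990 kg VSS/d

No decay correction is needed, so Y_obs = Y = 0.358.
Q·(S₀ − S) = 6470 × (888 − 27.1) × 10⁻³ = 5570 kg/d removed.
P_X = Y_obs · Q(S₀ − S) = 0.3580 × 5570 = 1994 kg VSS/d.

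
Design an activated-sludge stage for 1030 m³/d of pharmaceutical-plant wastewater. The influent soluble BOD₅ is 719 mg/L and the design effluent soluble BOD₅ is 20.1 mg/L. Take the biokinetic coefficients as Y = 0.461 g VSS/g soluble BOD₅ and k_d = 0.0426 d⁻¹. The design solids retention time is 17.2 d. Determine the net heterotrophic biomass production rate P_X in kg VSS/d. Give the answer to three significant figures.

Correct the yield for decay: Y_obs = Y/(1 + k_d θ_c) = 0.461 / (1 + 0.0426 × 17.2) = 0.461 / 1.733 = 0.2661.
Mass of soluble BOD₅ removed per day: Q(S₀ − S) = 1030 × 698.9 g/m³ = 719.9 kg/d.
Biomass produced: P_X = Y_obs·Q·ΔS = 0.2661 × 719.9 ≈ 191.5 kg VSS/d.

P_X ≈ 192 kg VSS/d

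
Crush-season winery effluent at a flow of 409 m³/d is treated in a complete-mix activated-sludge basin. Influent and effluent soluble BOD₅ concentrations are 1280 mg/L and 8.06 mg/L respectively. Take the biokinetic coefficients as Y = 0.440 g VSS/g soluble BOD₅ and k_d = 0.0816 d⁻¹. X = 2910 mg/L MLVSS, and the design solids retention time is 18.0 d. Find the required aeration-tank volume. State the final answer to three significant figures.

Steady-state biomass mass balance: V·X·(1 + k_d·θ_c) = Y·Q·(S₀ − S)·θ_c, so V = 0.440 × 409 × (1280 − 8.06) × 18.0 / [2910 × (1 + 0.0816 × 18.0)] = 4.12×10^6 / 7184 = 573.5 m³.

V ≈ 574 m³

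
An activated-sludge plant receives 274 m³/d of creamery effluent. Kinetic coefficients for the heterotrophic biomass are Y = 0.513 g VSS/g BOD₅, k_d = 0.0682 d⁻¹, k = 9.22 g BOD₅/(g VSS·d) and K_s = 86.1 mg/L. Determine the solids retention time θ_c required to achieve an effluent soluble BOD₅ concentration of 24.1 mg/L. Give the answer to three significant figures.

At the target effluent, Y k S/(K_s+S) = 0.513×9.22×24.1/110.2 = 1.034 d⁻¹.
θ_c = 1/(μ − k_d) = 1/(1.034 − 0.0682) = 1/0.9662 = 1.035 d.

θ_c ≈ 1.03 d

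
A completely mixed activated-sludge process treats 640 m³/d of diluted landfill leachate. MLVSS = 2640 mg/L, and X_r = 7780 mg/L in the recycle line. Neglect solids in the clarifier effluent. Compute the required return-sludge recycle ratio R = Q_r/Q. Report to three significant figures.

Mass balance around the secondary clarifier (neglecting effluent solids): R = X / (X_r − X) = 2640 / (7780 − 2640) = 0.5136.

R ≈ 0.514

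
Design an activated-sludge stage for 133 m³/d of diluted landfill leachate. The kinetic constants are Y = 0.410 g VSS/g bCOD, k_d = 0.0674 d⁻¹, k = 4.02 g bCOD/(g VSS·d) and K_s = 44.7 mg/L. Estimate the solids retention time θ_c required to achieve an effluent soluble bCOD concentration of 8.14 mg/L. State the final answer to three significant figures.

From 1/θ_c = Y·k·S/(K_s + S) − k_d: Y·k·S/(K_s+S) = 0.410 × 4.02 × 8.14 / (44.7 + 8.14) = 0.2539 d⁻¹.
Then 1/θ_c = μ − k_d = 0.2539 − 0.0674 = 0.1865 d⁻¹, giving θ_c = 5.362 d.

θ_c ≈ 5.36 d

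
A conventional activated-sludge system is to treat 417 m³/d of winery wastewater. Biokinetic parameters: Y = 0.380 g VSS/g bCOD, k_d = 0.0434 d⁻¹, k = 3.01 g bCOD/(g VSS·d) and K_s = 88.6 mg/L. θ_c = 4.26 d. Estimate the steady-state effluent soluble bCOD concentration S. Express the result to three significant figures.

From the Monod/SRT balance for a CMAS, S = K_s·(1+k_d θ_c)/[θ_c·(Y k − k_d) − 1] = 88.6 × (1 + 0.0434 × 4.26) / [4.26 × (0.380 × 3.01 − 0.0434) − 1] = 105.0 / 3.688 = 28.47 mg/L.

S ≈ 28.5 mg/L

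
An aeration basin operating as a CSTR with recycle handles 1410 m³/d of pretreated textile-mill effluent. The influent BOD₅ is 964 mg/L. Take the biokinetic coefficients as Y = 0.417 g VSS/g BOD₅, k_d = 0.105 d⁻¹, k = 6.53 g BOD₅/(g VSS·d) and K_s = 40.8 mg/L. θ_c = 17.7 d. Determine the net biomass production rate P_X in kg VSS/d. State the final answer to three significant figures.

From the Monod/SRT balance for a CMAS, S = K_s·(1+k_d θ_c)/[θ_c·(Y k − k_d) − 1] = 40.8 × (1 + 0.105 × 17.7) / [17.7 × (0.417 × 6.53 − 0.105) − 1] = 116.6 / 45.34 = 2.572 mg/L.
Observed yield with endogenous decay: Y_obs = Y / (1 + k_d·θ_c) = 0.417 / (1 + 0.105 × 17.7) = 0.417 / 2.858 = 0.1459 g VSS/g BOD₅.
ΔS = 964 − 2.57 = 961.4 mg/L, so the substrate removal rate is 1410 × 961.4/1000 = 1356 kg BOD₅/d.
Biomass produced: P_X = Y_obs·Q·ΔS = 0.1459 × 1356 ≈ 197.8 kg VSS/d.

P_X ≈ 198 kg VSS/d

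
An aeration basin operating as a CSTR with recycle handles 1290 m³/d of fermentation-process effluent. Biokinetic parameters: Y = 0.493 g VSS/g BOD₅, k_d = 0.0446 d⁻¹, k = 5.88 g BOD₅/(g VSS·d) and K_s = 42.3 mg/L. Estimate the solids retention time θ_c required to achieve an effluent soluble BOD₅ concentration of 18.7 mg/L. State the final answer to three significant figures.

At the target effluent, Y k S/(K_s+S) = 0.493×5.88×18.7/61.00 = 0.8887 d⁻¹.
Then 1/θ_c = μ − k_d = 0.8887 − 0.0446 = 0.8441 d⁻¹, giving θ_c = 1.185 d.

θ_c ≈ 1.18 d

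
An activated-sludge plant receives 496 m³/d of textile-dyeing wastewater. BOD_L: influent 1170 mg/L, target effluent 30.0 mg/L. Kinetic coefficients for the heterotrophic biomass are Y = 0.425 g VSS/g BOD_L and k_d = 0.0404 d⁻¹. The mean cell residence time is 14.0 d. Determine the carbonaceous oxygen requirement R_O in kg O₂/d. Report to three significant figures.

Y_obs = Y / (1 + k_d θ_c) = 0.425 / (1 + 0.0404 × 14.0) = 0.425 / 1.566 = 0.2715.
Mass of BOD_L removed per day: Q(S₀ − S) = 496 × 1140 g/m³ = 565.4 kg/d.
Biomass synthesised: P_X = Y_obs × 565.4 = 153.5 kg VSS/d.
Carbonaceous O₂ demand = substrate oxidised − cell-mass equivalent = 565.4 − 1.42 × 153.5 = 347.5 kg O₂/d.

R_O ≈ 347 kg O₂/d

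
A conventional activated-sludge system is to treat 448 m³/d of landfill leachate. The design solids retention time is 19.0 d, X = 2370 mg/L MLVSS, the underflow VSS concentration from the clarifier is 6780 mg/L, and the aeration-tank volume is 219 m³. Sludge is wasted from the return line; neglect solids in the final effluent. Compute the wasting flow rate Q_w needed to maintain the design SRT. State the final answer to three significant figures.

θ_c = V·X/(Q_w·X_r) when wasting from the recycle, so Q_w = V·X/(θ_c·X_r) = 219.0 × 2370 / (19.0 × 6780) = 4.029 m³/d.

Q_w ≈ 4.03 m³/d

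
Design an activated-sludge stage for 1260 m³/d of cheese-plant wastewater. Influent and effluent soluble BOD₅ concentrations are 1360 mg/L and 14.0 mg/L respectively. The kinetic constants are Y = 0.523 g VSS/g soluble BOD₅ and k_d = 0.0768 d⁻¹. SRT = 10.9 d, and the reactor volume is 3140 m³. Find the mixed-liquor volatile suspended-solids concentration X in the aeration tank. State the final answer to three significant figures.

X ≈ 1680 mg/L

X = Y·Q·ΔS·θ_c / [V·(1 + k_d θ_c)] = 0.523 × 1260 × (1360 − 14.0) × 10.9 / [3140 × (1 + 0.0768 × 10.9)] = 1676 mg/L.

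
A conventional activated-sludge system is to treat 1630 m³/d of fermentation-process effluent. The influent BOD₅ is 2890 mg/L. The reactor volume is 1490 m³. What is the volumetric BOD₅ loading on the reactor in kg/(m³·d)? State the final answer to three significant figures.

L_v = Q S₀ / V = 1630 × 2890 × 10⁻³ / 1490 = 3.162 kg/(m³·d).

L_v ≈ 3.16 kg BOD₅/(m³·d)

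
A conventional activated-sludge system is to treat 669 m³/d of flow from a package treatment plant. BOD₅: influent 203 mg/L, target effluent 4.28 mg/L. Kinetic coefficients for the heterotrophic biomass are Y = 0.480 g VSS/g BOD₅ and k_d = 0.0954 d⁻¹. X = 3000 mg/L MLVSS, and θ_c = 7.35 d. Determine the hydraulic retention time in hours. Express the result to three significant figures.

τ ≈ 3.30 h

Rearranging the biomass balance for a CMAS with decay, V = Y·Q·ΔS·θ_c / [X·(1+k_d θ_c)] = 0.480 × 669 × (203 − 4.28) × 7.35 / [3000 × (1 + 0.0954 × 7.35)] = 4.69×10^5 / 5104 = 91.90 m³.
HRT = V/Q = 91.90 m³ / 669 m³·d⁻¹ = 0.1374 d × 24 = 3.297 h.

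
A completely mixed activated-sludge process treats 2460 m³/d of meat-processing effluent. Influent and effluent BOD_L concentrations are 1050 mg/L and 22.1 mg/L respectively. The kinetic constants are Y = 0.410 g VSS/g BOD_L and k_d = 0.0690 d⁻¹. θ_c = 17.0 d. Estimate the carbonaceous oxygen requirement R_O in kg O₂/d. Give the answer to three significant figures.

Observed yield with endogenous decay: Y_obs = Y / (1 + k_d·θ_c) = 0.410 / (1 + 0.0690 × 17.0) = 0.410 / 2.173 = 0.1887 g VSS/g BOD_L.
Substrate removed = Q·(S₀ − S) = 2460 m³/d × (1050 − 22.1) g/m³ = 2.53×10^6 g/d = 2529 kg/d.
P_X = Y_obs·Q·(S₀ − S) = 0.1887 × 2529 = 477.1 kg VSS/d.
R_O = Q·(S₀ − S) − 1.42·P_X = 2529 − 1.42 × 477.1 = 1851 kg O₂/d.

R_O ≈ 1850 kg O₂/d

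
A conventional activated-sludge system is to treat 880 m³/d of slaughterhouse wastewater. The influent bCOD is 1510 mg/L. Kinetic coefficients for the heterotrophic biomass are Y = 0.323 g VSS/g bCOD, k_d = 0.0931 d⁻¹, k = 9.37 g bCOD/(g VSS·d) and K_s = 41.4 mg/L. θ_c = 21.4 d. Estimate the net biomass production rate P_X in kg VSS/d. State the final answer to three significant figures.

P_X ≈ 143 kg VSS/d

Effluent substrate depends only on kinetics and SRT: S = K_s(1 + k_d θ_c) / [θ_c(Yk − k_d) − 1] = 41.4 × (1 + 0.0931 × 21.4) / [21.4 × (0.323 × 9.37 − 0.0931) − 1] = 123.9 / 61.77 = 2.005 mg/L.
Y_obs = Y / (1 + k_d θ_c) = 0.323 / (1 + 0.0931 × 21.4) = 0.323 / 2.992 = 0.1079.
Mass of bCOD removed per day: Q(S₀ − S) = 880 × 1508 g/m³ = 1327 kg/d.
So the net sludge growth is P_X = 0.1079 × 1327 = 143.2 kg VSS/d.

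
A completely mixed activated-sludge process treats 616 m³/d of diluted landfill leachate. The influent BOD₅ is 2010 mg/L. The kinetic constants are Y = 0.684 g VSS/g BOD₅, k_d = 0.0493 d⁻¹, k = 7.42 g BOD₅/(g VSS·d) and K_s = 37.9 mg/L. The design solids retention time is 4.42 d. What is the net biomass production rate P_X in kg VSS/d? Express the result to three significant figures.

For a completely mixed reactor with recycle the Lawrence–McCarty relation gives S = K_s·(1 + k_d·θ_c) / [θ_c·(Y·k − k_d) − 1] = 37.9 × (1 + 0.0493 × 4.42) / [4.42 × (0.684 × 7.42 − 0.0493) − 1] = 46.16 / 21.21 = 2.176 mg/L.
Correct the yield for decay: Y_obs = Y/(1 + k_d θ_c) = 0.684 / (1 + 0.0493 × 4.42) = 0.684 / 1.218 = 0.5616.
ΔS = 2010 − 2.18 = 2008 mg/L, so the substrate removal rate is 616 × 2008/1000 = 1237 kg BOD₅/d.
Biomass produced: P_X = Y_obs·Q·ΔS = 0.5616 × 1237 ≈ 694.6 kg VSS/d.

P_X ≈ 695 kg VSS/d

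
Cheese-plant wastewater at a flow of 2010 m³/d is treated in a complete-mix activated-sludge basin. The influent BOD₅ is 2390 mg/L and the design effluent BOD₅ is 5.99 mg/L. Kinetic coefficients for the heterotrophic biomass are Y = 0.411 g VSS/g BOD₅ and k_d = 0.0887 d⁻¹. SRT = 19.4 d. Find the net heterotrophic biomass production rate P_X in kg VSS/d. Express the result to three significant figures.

Y_obs = Y / (1 + k_d θ_c) = 0.411 / (1 + 0.0887 × 19.4) = 0.411 / 2.721 = 0.1511.
Q·(S₀ − S) = 2010 × (2390 − 5.99) × 10⁻³ = 4792 kg/d removed.
P_X = Y_obs · Q(S₀ − S) = 0.1511 × 4792 = 723.9 kg VSS/d.

P_X ≈ 724 kg VSS/d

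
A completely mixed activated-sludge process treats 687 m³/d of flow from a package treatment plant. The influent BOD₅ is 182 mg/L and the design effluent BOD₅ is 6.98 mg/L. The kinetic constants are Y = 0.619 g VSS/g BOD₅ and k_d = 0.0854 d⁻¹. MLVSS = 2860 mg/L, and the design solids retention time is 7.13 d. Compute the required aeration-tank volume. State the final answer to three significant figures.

Steady-state biomass mass balance: V·X·(1 + k_d·θ_c) = Y·Q·(S₀ − S)·θ_c, so V = 0.619 × 687 × (182 − 6.98) × 7.13 / [2860 × (1 + 0.0854 × 7.13)] = 5.31×10^5 / 4601 = 115.3 m³.

V ≈ 115 m³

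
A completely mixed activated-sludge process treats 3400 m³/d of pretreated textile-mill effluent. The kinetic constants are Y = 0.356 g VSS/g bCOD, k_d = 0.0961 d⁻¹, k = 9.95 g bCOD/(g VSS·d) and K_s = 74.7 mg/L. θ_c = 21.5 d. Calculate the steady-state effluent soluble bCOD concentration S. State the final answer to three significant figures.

For a completely mixed reactor with recycle the Lawrence–McCarty relation gives S = K_s·(1 + k_d·θ_c) / [θ_c·(Y·k − k_d) − 1] = 74.7 × (1 + 0.0961 × 21.5) / [21.5 × (0.356 × 9.95 − 0.0961) − 1] = 229.0 / 73.09 = 3.134 mg/L.

S ≈ 3.13 mg/L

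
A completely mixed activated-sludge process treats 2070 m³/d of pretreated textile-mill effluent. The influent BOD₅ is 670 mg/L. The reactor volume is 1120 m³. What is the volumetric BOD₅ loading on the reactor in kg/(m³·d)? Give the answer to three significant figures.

L_v ≈ 1.24 kg BOD₅/(m³·d)

Applied BOD₅ load per unit volume = Q·S₀/V = (2070 × 670/1000)/1120 = 1.238 kg BOD₅·m⁻³·d⁻¹.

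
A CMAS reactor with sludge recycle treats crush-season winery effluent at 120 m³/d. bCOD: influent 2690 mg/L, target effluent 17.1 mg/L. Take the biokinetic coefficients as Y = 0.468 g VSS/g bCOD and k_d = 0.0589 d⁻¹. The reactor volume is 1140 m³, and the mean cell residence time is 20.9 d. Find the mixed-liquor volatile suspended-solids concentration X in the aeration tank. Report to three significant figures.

Solving the biomass balance for X: X = Y Q (S₀−S) θ_c / [V (1+k_d θ_c)] = 0.468 × 120 × (2690 − 17.1) × 20.9 / [1140 × (1 + 0.0589 × 20.9)] = 1234 mg/L.

X ≈ 1230 mg/L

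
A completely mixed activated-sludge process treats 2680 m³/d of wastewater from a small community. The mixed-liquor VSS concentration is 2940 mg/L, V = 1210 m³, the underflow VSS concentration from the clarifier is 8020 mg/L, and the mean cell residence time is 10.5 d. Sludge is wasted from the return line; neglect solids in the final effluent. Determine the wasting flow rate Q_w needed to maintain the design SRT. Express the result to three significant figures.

Q_w ≈ 42.2 m³/d

Q_w = (V·X)/(θ_c X_r) = 1210 × 2940 / (10.5 × 8020) = 42.24 m³/d.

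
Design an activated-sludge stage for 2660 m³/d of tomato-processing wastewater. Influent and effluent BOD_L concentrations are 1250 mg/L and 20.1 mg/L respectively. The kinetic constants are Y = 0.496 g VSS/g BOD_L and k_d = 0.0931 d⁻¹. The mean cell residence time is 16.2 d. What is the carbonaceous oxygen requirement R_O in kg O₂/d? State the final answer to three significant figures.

Observed yield with endogenous decay: Y_obs = Y / (1 + k_d·θ_c) = 0.496 / (1 + 0.0931 × 16.2) = 0.496 / 2.508 = 0.1977 g VSS/g BOD_L.
Q·(S₀ − S) = 2660 × (1250 − 20.1) × 10⁻³ = 3272 kg/d removed.
Biomass synthesised: P_X = Y_obs × 3272 = 646.9 kg VSS/d.
R_O = Q·ΔS − 1.42 P_X = 3272 − 918.7 = 2353 kg O₂/d.

R_O ≈ 2350 kg O₂/d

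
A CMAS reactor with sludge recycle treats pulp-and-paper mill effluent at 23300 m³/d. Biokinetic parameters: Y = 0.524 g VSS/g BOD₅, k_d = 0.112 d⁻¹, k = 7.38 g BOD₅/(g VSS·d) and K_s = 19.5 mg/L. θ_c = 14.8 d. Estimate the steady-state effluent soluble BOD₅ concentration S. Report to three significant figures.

S ≈ 0.950 mg/L

Effluent substrate depends only on kinetics and SRT: S = K_s(1 + k_d θ_c) / [θ_c(Yk − k_d) − 1] = 19.5 × (1 + 0.112 × 14.8) / [14.8 × (0.524 × 7.38 − 0.112) − 1] = 51.82 / 54.58 = 0.9496 mg/L.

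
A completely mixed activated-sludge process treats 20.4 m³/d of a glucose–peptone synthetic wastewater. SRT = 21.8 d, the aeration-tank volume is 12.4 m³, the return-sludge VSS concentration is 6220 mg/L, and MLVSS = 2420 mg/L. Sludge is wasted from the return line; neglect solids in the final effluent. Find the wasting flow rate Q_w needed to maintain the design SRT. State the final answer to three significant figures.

Wasting from the return line (neglecting effluent solids): Q_w = V·X / (θ_c·X_r) = 12.40 × 2420 / (21.8 × 6220) = 0.2213 m³/d.

Q_w ≈ 0.221 m³/d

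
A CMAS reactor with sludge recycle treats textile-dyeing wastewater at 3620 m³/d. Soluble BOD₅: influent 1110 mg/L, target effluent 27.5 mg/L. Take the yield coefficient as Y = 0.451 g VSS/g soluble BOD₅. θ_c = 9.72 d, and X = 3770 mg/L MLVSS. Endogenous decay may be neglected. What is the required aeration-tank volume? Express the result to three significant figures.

V ≈ 4560 m³

V·X = Y·Q·ΔS·θ_c gives V = 0.451 × 3620 × (1110 − 27.5) × 9.72 / 3770 = 4557 m³.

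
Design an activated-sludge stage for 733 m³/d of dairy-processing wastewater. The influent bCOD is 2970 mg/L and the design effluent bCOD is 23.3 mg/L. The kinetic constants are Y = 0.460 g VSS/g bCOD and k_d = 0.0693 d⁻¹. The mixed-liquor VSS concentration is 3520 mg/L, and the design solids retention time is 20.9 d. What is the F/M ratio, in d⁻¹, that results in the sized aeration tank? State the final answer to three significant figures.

Rearranging the biomass balance for a CMAS with decay, V = Y·Q·ΔS·θ_c / [X·(1+k_d θ_c)] = 0.460 × 733 × (2970 − 23.3) × 20.9 / [3520 × (1 + 0.0693 × 20.9)] = 2.08×10^7 / 8618 = 2409 m³.
F/M = applied load / biomass = Q·S₀/(V·X) = 733 × 2970 / (2409 × 3520) = 0.2567 d⁻¹.

F/M ≈ 0.257 d⁻¹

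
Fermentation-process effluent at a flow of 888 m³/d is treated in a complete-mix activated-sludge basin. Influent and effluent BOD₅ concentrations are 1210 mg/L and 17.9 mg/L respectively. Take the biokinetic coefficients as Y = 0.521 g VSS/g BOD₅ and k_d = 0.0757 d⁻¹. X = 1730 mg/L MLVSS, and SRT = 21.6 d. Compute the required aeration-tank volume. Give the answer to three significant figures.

Rearranging the biomass balance for a CMAS with decay, V = Y·Q·ΔS·θ_c / [X·(1+k_d θ_c)] = 0.521 × 888 × (1210 − 17.9) × 21.6 / [1730 × (1 + 0.0757 × 21.6)] = 1.19×10^7 / 4559 = 2613 m³.

V ≈ 2610 m³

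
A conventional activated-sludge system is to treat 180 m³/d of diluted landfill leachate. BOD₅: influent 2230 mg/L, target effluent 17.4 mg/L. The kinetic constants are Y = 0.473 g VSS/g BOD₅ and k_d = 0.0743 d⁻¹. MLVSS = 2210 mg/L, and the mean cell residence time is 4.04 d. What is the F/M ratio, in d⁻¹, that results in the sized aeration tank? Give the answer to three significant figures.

Rearranging the biomass balance for a CMAS with decay, V = Y·Q·ΔS·θ_c / [X·(1+k_d θ_c)] = 0.473 × 180 × (2230 − 17.4) × 4.04 / [2210 × (1 + 0.0743 × 4.04)] = 7.61×10^5 / 2873 = 264.9 m³.
F/M = Q·S₀ / (V·X) = 180 × 2230 / (264.9 × 2210) = 0.6857 g BOD₅·(g VSS·d)⁻¹.

F/M ≈ 0.686 d⁻¹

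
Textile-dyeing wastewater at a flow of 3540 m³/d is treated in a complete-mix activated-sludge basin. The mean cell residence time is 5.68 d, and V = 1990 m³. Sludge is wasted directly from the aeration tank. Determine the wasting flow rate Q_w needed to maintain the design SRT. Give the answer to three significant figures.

With mixed-liquor wasting, θ_c = V/Q_w, so Q_w = V/θ_c = 1990/5.68 = 350.4 m³/d.

Q_w ≈ 350 m³/d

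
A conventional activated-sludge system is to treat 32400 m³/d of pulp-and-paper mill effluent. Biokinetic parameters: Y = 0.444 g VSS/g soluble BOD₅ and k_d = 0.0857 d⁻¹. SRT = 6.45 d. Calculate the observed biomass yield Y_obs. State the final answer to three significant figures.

Y_obs ≈ 0.286 g VSS/g soluble BOD₅

Observed yield with endogenous decay: Y_obs = Y / (1 + k_d·θ_c) = 0.444 / (1 + 0.0857 × 6.45) = 0.444 / 1.553 = 0.2859 g VSS/g soluble BOD₅.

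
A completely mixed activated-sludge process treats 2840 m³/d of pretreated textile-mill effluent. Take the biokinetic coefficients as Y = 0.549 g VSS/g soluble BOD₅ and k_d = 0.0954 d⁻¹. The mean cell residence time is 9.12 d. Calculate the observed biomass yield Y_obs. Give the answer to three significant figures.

Y_obs ≈ 0.294 g VSS/g soluble BOD₅

Observed yield with endogenous decay: Y_obs = Y / (1 + k_d·θ_c) = 0.549 / (1 + 0.0954 × 9.12) = 0.549 / 1.870 = 0.2936 g VSS/g soluble BOD₅.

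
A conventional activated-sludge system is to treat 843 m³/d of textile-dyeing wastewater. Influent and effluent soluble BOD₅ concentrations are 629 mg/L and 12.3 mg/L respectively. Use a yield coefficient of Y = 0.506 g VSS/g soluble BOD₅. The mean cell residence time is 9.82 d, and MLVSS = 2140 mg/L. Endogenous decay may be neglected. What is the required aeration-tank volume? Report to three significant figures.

V ≈ 1210 m³

V·X = Y·Q·ΔS·θ_c gives V = 0.506 × 843 × (629 − 12.3) × 9.82 / 2140 = 1207 m³.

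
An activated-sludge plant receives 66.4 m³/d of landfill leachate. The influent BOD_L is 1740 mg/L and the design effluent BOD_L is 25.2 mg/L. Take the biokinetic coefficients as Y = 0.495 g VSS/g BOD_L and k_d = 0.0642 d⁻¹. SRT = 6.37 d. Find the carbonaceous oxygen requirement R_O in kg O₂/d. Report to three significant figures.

The observed yield is Y_obs = Y/(1 + k_d·θ_c) = 0.495 / (1 + 0.0642 × 6.37) = 0.495 / 1.409 = 0.3513 g VSS per g BOD_L removed.
Mass of BOD_L removed per day: Q(S₀ − S) = 66.4 × 1715 g/m³ = 113.9 kg/d.
P_X = Y_obs·Q·(S₀ − S) = 0.3513 × 113.9 = 40.00 kg VSS/d.
R_O = Q·ΔS − 1.42 P_X = 113.9 − 56.80 = 57.06 kg O₂/d.

R_O ≈ 57.1 kg O₂/d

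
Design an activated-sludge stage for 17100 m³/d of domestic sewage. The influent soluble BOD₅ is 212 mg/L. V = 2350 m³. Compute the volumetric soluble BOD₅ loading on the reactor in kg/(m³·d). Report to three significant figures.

L_v ≈ 1.54 kg soluble BOD₅/(m³·d)

Applied soluble BOD₅ load per unit volume = Q·S₀/V = (17100 × 212/1000)/2350 = 1.543 kg soluble BOD₅·m⁻³·d⁻¹.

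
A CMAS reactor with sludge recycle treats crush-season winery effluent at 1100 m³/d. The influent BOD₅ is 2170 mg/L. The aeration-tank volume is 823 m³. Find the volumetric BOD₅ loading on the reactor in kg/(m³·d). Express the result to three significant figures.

Applied BOD₅ load per unit volume = Q·S₀/V = (1100 × 2170/1000)/823.0 = 2.900 kg BOD₅·m⁻³·d⁻¹.

L_v ≈ 2.90 kg BOD₅/(m³·d)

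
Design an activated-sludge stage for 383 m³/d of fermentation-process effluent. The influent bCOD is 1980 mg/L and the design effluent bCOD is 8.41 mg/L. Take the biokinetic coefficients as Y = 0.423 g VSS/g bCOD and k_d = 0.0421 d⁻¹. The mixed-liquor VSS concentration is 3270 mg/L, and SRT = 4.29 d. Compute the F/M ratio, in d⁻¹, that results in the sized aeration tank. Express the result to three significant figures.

F/M ≈ 0.653 d⁻¹

From the SRT design equation V = Y Q (S₀−S) θ_c / [X (1 + k_d θ_c)] = 0.423 × 383 × (1980 − 8.41) × 4.29 / [3270 × (1 + 0.0421 × 4.29)] = 1.37×10^6 / 3861 = 354.9 m³.
F/M = Q·S₀ / (V·X) = 383 × 1980 / (354.9 × 3270) = 0.6534 g bCOD·(g VSS·d)⁻¹.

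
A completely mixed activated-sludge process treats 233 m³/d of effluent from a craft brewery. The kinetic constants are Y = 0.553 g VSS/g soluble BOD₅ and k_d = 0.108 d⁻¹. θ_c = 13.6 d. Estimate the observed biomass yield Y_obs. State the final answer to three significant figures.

Y_obs ≈ 0.224 g VSS/g soluble BOD₅

Observed yield with endogenous decay: Y_obs = Y / (1 + k_d·θ_c) = 0.553 / (1 + 0.108 × 13.6) = 0.553 / 2.469 = 0.2240 g VSS/g soluble BOD₅.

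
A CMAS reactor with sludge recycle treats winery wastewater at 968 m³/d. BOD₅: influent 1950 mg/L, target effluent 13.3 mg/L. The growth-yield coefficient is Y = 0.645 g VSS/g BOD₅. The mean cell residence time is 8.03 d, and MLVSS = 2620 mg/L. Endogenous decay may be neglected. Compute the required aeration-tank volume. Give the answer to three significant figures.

Biomass mass balance (decay neglected): V·X = Y·Q·(S₀ − S)·θ_c, so V = 0.645 × 968 × (1950 − 13.3) × 8.03 / 2620 = 3706 m³.

V ≈ 3710 m³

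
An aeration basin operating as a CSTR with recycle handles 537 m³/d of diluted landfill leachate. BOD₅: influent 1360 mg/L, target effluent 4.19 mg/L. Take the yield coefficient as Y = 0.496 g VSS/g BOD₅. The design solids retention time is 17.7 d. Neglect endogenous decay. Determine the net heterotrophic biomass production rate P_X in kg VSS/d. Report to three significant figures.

With endogenous decay neglected, the observed yield equals the true yield: Y_obs = Y = 0.496 g VSS/g BOD₅.
ΔS = 1360 − 4.19 = 1356 mg/L, so the substrate removal rate is 537 × 1356/1000 = 728.1 kg BOD₅/d.
So the net sludge growth is P_X = 0.4960 × 728.1 = 361.1 kg VSS/d.

P_X ≈ 361 kg VSS/d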